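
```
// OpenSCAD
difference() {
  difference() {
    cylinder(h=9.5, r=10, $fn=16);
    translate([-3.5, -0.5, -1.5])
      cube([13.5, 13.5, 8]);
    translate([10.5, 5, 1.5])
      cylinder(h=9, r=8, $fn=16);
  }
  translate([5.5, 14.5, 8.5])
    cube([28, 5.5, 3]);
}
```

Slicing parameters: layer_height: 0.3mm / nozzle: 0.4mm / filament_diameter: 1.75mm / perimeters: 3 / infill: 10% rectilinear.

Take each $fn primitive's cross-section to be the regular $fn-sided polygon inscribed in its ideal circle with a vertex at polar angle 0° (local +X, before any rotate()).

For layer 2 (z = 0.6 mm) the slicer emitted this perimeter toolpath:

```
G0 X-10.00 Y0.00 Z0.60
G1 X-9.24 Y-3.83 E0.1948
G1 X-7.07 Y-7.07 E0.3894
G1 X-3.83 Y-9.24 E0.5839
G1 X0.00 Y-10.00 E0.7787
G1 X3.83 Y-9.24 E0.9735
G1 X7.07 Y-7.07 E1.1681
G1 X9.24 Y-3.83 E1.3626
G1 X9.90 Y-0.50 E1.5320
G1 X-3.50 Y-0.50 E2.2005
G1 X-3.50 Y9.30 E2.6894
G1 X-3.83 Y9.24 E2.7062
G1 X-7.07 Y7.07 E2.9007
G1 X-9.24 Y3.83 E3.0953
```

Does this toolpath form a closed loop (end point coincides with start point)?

Start point (G0): (-10.00, 0.00). End point (last G1): the path does not return to the start — open.

no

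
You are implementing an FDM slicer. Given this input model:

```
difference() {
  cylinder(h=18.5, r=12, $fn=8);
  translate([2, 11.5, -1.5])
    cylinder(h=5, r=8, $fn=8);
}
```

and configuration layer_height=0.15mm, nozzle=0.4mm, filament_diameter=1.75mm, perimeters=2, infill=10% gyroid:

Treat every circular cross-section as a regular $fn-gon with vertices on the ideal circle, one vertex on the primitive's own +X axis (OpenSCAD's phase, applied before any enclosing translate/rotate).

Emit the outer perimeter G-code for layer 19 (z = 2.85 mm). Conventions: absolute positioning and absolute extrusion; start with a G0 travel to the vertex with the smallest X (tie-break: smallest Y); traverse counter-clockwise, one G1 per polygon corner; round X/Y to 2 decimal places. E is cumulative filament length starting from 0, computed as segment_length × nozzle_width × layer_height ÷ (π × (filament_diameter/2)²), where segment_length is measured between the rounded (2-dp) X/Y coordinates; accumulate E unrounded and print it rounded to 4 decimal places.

At z = 2.85 mm: the r=12 cylinder contributes a regular 8-gon of circumradius 12; the cylinder at (2, 11.5): section is a regular 8-gon, circumradius r=8; Subtracting the remaining from the first: starting from the r=12 cylinder, the r=8 cylinder at (2, 11.5) partially overlaps it — only the 73.35 mm² overlap (of its 181.02 mm²) is removed, clipping the outline — 1 connected region. The outline is a single polygon with 11 vertices. Extrusion per mm of travel: 0.4 × 0.15 / (π × 0.875²) = 0.024945. Accumulating E over each segment gives final E = 1.9276.

G0 X-12.00 Y0.00 Z2.85
G1 X-8.49 Y-8.49 E0.2292
G1 X0.00 Y-12.00 E0.4583
G1 X8.49 Y-8.49 E0.6875
G1 X12.00 Y0.00 E0.9167
G1 X8.62 Y8.16 E1.1370
G1 X7.66 Y5.84 E1.1996
G1 X2.00 Y3.50 E1.3524
G1 X-3.66 Y5.84 E1.5052
G1 X-5.30 Y9.81 E1.6123
G1 X-8.49 Y8.49 E1.6985
G1 X-12.00 Y0.00 E1.9276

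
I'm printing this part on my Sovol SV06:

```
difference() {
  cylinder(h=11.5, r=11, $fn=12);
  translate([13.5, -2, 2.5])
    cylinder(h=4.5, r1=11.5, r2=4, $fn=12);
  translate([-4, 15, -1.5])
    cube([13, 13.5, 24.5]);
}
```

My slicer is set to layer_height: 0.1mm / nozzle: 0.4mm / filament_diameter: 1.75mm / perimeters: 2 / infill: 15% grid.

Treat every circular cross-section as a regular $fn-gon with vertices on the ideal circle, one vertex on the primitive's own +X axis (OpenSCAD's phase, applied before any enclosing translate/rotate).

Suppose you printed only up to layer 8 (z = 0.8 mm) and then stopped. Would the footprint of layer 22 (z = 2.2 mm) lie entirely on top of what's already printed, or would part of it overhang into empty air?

entirely on top

Compare the two slices. At z = 0.8: the r=11 cylinder contributes a regular 12-gon of circumradius 11 (area = (12/2)·11.000²·sin(360°/12) = 363.00 mm²); the cone at (13.5, -2) is not intersected at this z (z outside [2.5, 7]); the cube at (-4, 15) is present — its section is the full 13×13.5 rectangle (area 175.50 mm²); Taking the first minus the rest: starting from the r=11 cylinder (363.00 mm²), the 13×13.5 cube at (-4, 15) misses the remaining region (no effect) — area = 363.00 mm². At z = 2.2: the cylinder: section is a regular 12-gon, circumradius r=11 (area = (12/2)·11.000²·sin(360°/12) = 363.00 mm²); the cone at (13.5, -2) is absent (z outside [2.5, 7]); the 13×13.5 cube at (-4, 15) contributes its full rectangle (area 175.50 mm²); After the difference (first − rest): starting from the r=11 cylinder (363.00 mm²), the 13×13.5 cube at (-4, 15) misses the remaining region (no effect) — area = 363.00 mm². Checking containment: the cross-section at z = 2.2 is a subset of the cross-section at z = 0.8.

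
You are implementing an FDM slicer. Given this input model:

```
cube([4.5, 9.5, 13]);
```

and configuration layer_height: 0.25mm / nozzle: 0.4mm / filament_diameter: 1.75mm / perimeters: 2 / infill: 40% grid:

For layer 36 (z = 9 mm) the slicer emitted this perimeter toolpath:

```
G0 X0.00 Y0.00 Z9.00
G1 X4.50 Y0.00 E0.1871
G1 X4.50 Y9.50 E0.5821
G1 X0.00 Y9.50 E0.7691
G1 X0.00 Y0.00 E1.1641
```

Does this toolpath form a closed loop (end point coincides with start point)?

yes

Start point (G0): (0.00, 0.00). End point (last G1): the path returns to the start — closed.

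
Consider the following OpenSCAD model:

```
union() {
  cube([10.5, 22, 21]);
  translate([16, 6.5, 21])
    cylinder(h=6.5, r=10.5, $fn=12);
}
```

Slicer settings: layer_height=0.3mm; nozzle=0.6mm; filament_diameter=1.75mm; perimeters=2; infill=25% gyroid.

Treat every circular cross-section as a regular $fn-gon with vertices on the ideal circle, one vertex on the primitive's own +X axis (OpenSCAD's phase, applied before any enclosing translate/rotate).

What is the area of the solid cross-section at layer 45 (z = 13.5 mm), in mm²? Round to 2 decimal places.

At z = 13.5 mm: the cube is present — its section is the full 10.5×22 rectangle (area 231.00 mm²); the cylinder at (16, 6.5) is absent (z outside [21, 27.5]); Combining (union): only the 10.5×22 cube is present, so the union is just that shape — area = 231.00 mm². Overall, the cross-section is a single solid region. Net area = 231.00 mm².

231.00 mm²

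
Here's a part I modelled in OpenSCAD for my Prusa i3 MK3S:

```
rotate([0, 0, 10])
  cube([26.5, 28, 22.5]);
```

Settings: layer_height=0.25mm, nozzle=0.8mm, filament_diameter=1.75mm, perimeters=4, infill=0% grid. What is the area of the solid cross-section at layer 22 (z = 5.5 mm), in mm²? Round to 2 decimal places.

At z = 5.5 mm: the cube (footprint 26.5×28) is included at this height (area 742.00 mm²); (rotated 10° about Z; rotation is an isometry so areas/perimeters/island counts are preserved). Overall, the cross-section is a single solid region. Net area = 742.00 mm².

742.00 mm²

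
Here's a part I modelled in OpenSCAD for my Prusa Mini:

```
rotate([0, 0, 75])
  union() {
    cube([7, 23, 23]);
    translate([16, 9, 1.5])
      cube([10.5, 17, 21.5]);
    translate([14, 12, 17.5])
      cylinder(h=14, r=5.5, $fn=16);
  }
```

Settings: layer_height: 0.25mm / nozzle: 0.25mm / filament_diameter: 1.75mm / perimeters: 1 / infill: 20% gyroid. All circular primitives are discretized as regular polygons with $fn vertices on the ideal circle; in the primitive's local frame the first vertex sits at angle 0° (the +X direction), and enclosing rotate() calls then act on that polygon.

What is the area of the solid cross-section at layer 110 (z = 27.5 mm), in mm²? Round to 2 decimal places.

92.61 mm²

At z = 27.5 mm: the cube is not intersected at this z (z outside [0, 23]); the cube at (16, 9) is absent (z outside [1.5, 23]); the cylinder at (14, 12): section is a regular 16-gon, circumradius r=5.5 (area = (16/2)·5.500²·sin(360°/16) = 92.61 mm²); Taking the union: only the r=5.5 cylinder at (14, 12) is present, so the union is just that shape — area = 92.61 mm²; (whole slice rotated 75° about Z — lengths, areas and connectivity unchanged). Overall, the cross-section is a single solid region. Net area = 92.61 mm².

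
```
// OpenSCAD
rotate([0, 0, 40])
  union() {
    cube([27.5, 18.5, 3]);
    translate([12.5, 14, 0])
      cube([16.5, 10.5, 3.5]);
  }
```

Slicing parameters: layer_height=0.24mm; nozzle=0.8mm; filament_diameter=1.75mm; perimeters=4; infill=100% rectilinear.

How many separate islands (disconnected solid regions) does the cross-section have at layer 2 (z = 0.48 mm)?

At z = 0.48 mm: the cube (footprint 27.5×18.5) is included at this height; the 16.5×10.5 cube at (12.5, 14) contributes its full rectangle; Taking the union: the regions partially overlap (shared area 67.50 mm²), so overlapping operands fuse into one piece — 1 connected region; (rotated 40° about Z; rotation is an isometry so areas/perimeters/island counts are preserved). Overall, the cross-section is a single solid region. Island count = 1.

1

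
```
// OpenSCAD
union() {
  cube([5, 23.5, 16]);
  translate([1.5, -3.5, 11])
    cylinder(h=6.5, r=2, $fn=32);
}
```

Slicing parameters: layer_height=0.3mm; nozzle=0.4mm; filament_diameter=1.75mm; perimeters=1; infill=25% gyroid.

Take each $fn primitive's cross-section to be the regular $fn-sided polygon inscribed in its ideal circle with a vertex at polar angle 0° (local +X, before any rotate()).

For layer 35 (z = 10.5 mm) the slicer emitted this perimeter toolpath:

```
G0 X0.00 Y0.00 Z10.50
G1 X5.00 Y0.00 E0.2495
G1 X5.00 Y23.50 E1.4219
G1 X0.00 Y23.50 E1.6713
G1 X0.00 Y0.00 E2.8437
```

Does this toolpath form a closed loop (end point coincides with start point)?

Start point (G0): (0.00, 0.00). End point (last G1): the path returns to the start — closed.

yes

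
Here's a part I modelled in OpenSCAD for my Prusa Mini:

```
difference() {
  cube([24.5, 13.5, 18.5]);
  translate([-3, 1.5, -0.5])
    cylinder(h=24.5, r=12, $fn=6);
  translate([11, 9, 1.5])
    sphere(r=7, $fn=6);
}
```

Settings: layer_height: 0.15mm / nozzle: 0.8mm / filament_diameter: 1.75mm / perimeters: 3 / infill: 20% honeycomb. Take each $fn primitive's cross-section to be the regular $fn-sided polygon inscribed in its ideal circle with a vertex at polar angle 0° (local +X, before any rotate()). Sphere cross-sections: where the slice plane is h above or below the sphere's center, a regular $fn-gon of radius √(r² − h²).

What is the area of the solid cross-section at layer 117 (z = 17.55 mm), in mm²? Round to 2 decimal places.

255.55 mm²

At z = 17.55 mm: the cube (footprint 24.5×13.5) is included at this height (area 330.75 mm²); the r=12 cylinder at (-3, 1.5) gives a regular 6-gon of circumradius 12 (constant along its height) (area = (6/2)·12.000²·sin(360°/6) = 374.12 mm²); the sphere at (11, 9) is absent (|z−center|=16.050 > r=7); After the difference (first − rest): starting from the 24.5×13.5 cube (330.75 mm²), the r=12 cylinder at (-3, 1.5) partially overlaps it — only the 75.20 mm² overlap (of its 374.12 mm²) is removed, clipping the outline — area = 255.55 mm². Overall, the cross-section is a single solid region. Net area = 255.55 mm².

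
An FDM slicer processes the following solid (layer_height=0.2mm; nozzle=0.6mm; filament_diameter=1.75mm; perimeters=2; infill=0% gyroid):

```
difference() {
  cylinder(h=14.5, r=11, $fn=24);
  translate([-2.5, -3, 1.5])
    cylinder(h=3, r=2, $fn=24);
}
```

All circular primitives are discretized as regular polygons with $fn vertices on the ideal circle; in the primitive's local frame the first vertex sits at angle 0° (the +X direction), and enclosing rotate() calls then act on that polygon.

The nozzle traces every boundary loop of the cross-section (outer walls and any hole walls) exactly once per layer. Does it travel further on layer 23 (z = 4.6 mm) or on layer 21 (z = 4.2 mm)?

layer 21 (z = 4.2 mm)

Layer 23 (z = 4.6): the cylinder: section is a regular 24-gon, circumradius r=11 (perimeter = 2·24·11.000·sin(180°/24) = 68.92 mm); the cylinder at (-2.5, -3) is not intersected at this z (z outside [1.5, 4.5]); Subtracting the remaining from the first: none of the subtracted shapes is present at this height, so the r=11 cylinder is unchanged — boundary = 68.92 mm. So its perimeter = 68.92 mm. Layer 21 (z = 4.2): the cylinder: section is a regular 24-gon, circumradius r=11 (perimeter = 2·24·11.000·sin(180°/24) = 68.92 mm); the r=2 cylinder at (-2.5, -3) contributes a regular 24-gon of circumradius 2 (perimeter = 2·24·2.000·sin(180°/24) = 12.53 mm); Subtracting the remaining from the first: starting from the r=11 cylinder, the r=2 cylinder at (-2.5, -3) lies wholly inside it (removes its full 12.42 mm² and its 12.53 mm outline becomes a hole wall) — boundary (outer + 1 inner loop) = 81.45 mm. So its perimeter = 81.45 mm. Layer 21 is larger (81.45 vs 68.92 mm).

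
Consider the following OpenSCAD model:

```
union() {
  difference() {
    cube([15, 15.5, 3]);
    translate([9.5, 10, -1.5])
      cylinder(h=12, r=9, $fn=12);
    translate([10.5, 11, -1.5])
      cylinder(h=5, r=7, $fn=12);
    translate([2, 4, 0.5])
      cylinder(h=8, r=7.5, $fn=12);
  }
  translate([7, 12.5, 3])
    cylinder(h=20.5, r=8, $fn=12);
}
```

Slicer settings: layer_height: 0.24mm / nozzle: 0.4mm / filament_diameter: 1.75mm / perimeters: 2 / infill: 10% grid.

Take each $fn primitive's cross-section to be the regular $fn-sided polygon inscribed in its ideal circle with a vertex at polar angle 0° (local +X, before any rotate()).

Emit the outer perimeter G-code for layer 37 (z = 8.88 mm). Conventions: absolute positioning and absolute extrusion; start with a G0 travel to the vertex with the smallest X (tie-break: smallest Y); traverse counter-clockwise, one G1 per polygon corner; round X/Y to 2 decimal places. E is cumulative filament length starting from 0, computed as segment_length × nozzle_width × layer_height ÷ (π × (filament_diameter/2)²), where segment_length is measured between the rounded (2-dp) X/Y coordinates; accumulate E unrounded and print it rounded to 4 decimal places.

At z = 8.88 mm: the cube is absent (z outside [0, 3]); the r=9 cylinder at (9.5, 10) contributes a regular 12-gon of circumradius 9; the cylinder at (10.5, 11) does not reach this height (z outside [-1.5, 3.5]); the cylinder at (2, 4) is absent (z outside [0.5, 8.5]); After the difference (first − rest): the first operand is absent here, so nothing remains; the r=8 cylinder at (7, 12.5) contributes a regular 12-gon of circumradius 8; Combining (union): only the r=8 cylinder at (7, 12.5) is present, so the union is just that shape — 1 connected region. The outline is a single polygon with 12 vertices. Extrusion per mm of travel: 0.4 × 0.24 / (π × 0.875²) = 0.039912. Accumulating E over each segment gives final E = 1.9836.

G0 X-1.00 Y12.50 Z8.88
G1 X0.07 Y8.50 E0.1653
G1 X3.00 Y5.57 E0.3306
G1 X7.00 Y4.50 E0.4959
G1 X11.00 Y5.57 E0.6612
G1 X13.93 Y8.50 E0.8265
G1 X15.00 Y12.50 E0.9918
G1 X13.93 Y16.50 E1.1571
G1 X11.00 Y19.43 E1.3225
G1 X7.00 Y20.50 E1.4877
G1 X3.00 Y19.43 E1.6530
G1 X0.07 Y16.50 E1.8184
G1 X-1.00 Y12.50 E1.9836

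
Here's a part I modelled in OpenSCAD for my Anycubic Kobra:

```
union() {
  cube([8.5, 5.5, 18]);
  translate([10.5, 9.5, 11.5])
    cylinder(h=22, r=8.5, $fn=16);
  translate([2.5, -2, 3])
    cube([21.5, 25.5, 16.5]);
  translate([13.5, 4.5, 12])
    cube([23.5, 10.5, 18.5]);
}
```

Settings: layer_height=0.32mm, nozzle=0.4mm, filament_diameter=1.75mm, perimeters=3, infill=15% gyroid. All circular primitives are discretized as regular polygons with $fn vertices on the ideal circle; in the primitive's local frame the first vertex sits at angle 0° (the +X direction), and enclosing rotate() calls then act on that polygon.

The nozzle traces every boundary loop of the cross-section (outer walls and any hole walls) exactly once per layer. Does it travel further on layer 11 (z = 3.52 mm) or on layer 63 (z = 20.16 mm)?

layer 11 (z = 3.52 mm)

Layer 11 (z = 3.52): the 8.5×5.5 cube contributes its full rectangle (perimeter 28.00 mm); the cylinder at (10.5, 9.5) does not reach this height (z outside [11.5, 33.5]); the cube at (2.5, -2) is present — its section is the full 21.5×25.5 rectangle (perimeter 94.00 mm); the cube at (13.5, 4.5) is not intersected at this z (z outside [12, 30.5]); Merging all regions: the regions partially overlap (shared area 33.00 mm²), so the edge portions inside another operand are dropped and the merged outline is re-measured after clipping — boundary = 99.00 mm. So its perimeter = 99.00 mm. Layer 63 (z = 20.16): the cube does not reach this height (z outside [0, 18]); the cylinder at (10.5, 9.5): section is a regular 16-gon, circumradius r=8.5 (perimeter = 2·16·8.500·sin(180°/16) = 53.06 mm); the cube at (2.5, -2) does not reach this height (z outside [3, 19.5]); the 23.5×10.5 cube at (13.5, 4.5) contributes its full rectangle (perimeter 68.00 mm); Merging all regions: the regions partially overlap (shared area 50.35 mm²), so the edge portions inside another operand are dropped and the merged outline is re-measured after clipping — boundary = 92.09 mm. So its perimeter = 92.09 mm. Layer 11 is larger (99.00 vs 92.09 mm).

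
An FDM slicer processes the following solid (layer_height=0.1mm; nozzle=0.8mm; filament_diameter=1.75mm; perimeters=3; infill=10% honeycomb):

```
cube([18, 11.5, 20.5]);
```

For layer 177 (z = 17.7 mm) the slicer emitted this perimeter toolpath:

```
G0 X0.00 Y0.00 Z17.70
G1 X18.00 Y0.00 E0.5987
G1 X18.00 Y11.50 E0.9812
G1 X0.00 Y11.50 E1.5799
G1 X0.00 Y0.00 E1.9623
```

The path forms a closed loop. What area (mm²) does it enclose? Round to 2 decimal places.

Apply the shoelace formula to the sequence of (X, Y) vertices; enclosed area = 207.00 mm².

207.00 mm²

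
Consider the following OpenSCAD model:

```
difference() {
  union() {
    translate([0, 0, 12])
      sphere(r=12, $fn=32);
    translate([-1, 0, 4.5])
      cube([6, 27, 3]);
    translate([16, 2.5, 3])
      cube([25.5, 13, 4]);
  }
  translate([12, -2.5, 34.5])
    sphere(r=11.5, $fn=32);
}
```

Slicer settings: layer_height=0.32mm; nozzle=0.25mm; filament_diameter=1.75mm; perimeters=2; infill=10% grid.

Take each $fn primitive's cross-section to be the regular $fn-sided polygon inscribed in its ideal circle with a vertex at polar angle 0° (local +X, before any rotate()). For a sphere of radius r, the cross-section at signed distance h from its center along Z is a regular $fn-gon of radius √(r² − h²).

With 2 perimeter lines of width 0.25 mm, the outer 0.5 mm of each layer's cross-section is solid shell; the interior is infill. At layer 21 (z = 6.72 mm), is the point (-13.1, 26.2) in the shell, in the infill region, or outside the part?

At z = 6.72 mm: the r=12 sphere contributes a regular 32-gon of circumradius √(12²−5.28²) = 10.776; the cube at (-1, 0) (footprint 6×27) is included at this height; the cube at (16, 2.5) is present — its section is the full 25.5×13 rectangle; Merging all regions: the regions partially overlap (shared area 62.43 mm²), so overlapping operands fuse into one piece — 2 connected regions; the sphere at (12, -2.5) is not intersected at this z (|z−center|=27.780 > r=11.5); Subtracting the remaining from the first: none of the subtracted shapes is present at this height, so that combined region is unchanged — 2 connected regions. Overall, the cross-section has 2 separate islands. The nearest boundary edge runs (-1.00, 10.68)→(-1.00, 27.00); distance from the point to it = 12.10 mm. The point is not inside any of the regions above, so it lies outside the cross-section (12.10 mm from the nearest boundary).

outside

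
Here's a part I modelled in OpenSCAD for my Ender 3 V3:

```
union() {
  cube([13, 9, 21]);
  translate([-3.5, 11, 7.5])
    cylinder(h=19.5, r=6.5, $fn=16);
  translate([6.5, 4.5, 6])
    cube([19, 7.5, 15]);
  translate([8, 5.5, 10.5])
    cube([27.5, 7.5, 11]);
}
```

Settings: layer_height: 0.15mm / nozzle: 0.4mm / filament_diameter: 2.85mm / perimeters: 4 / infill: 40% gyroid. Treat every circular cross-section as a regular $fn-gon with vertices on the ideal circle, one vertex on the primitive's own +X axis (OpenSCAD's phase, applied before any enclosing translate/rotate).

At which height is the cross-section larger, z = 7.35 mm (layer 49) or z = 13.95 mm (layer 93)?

layer 93 (z = 13.95 mm)

Layer 49 (z = 7.35): the 13×9 cube contributes its full rectangle (area 117.00 mm²); the cylinder at (-3.5, 11) is absent (z outside [7.5, 27]); the cube at (6.5, 4.5) is present — its section is the full 19×7.5 rectangle (area 142.50 mm²); the cube at (8, 5.5) is not intersected at this z (z outside [10.5, 21.5]); Combining (union): the regions partially overlap — summed areas 259.50 mm² minus the doubly-counted overlap 29.25 mm² gives 230.25 mm² — area = 230.25 mm². So its area = 230.25 mm². Layer 93 (z = 13.95): the 13×9 cube contributes its full rectangle (area 117.00 mm²); the r=6.5 cylinder at (-3.5, 11) gives a regular 16-gon of circumradius 6.5 (constant along its height) (area = (16/2)·6.500²·sin(360°/16) = 129.35 mm²); the cube at (6.5, 4.5) (footprint 19×7.5) is included at this height (area 142.50 mm²); the cube at (8, 5.5) (footprint 27.5×7.5) is included at this height (area 206.25 mm²); Taking the union: the regions partially overlap — summed areas 595.10 mm² minus the doubly-counted overlap 148.44 mm² gives 446.65 mm² — area = 446.65 mm². So its area = 446.65 mm². Layer 93 is larger (446.65 vs 230.25 mm²).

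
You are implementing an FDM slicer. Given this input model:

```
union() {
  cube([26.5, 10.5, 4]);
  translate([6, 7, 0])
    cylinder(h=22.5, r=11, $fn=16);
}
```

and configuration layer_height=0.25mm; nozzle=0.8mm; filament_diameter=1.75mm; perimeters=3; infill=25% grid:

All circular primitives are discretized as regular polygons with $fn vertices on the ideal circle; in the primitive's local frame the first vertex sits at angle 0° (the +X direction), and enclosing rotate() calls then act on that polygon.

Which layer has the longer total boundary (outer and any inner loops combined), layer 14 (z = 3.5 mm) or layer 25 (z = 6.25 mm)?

layer 14 (z = 3.5 mm)

Layer 14 (z = 3.5): the cube (footprint 26.5×10.5) is included at this height (perimeter 74.00 mm); the r=11 cylinder at (6, 7) gives a regular 16-gon of circumradius 11 (constant along its height) (perimeter = 2·16·11.000·sin(180°/16) = 68.67 mm); Taking the union: the regions partially overlap (shared area 170.58 mm²), so the edge portions inside another operand are dropped and the merged outline is re-measured after clipping — boundary = 90.35 mm. So its perimeter = 90.35 mm. Layer 25 (z = 6.25): the cube does not reach this height (z outside [0, 4]); the r=11 cylinder at (6, 7) contributes a regular 16-gon of circumradius 11 (perimeter = 2·16·11.000·sin(180°/16) = 68.67 mm); Combining (union): only the r=11 cylinder at (6, 7) is present, so the union is just that shape — boundary = 68.67 mm. So its perimeter = 68.67 mm. Layer 14 is larger (90.35 vs 68.67 mm).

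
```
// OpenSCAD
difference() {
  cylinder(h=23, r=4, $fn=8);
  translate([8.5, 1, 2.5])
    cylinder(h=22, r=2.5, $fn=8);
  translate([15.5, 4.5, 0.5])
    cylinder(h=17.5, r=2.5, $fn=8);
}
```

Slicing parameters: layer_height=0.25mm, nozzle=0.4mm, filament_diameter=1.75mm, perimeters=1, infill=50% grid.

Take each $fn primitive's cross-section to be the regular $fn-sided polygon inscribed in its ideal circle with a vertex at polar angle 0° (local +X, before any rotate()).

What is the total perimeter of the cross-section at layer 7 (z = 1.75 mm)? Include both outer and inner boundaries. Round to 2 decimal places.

At z = 1.75 mm: the r=4 cylinder contributes a regular 8-gon of circumradius 4 (perimeter = 2·8·4.000·sin(180°/8) = 24.49 mm); the cylinder at (8.5, 1) is absent (z outside [2.5, 24.5]); the r=2.5 cylinder at (15.5, 4.5) contributes a regular 8-gon of circumradius 2.5 (perimeter = 2·8·2.500·sin(180°/8) = 15.31 mm); After the difference (first − rest): starting from the r=4 cylinder, the r=2.5 cylinder at (15.5, 4.5) misses the remaining region (no effect) — boundary = 24.49 mm. Overall, the cross-section is a single solid region. Total boundary length (outer) = 24.49 mm.

24.49 mm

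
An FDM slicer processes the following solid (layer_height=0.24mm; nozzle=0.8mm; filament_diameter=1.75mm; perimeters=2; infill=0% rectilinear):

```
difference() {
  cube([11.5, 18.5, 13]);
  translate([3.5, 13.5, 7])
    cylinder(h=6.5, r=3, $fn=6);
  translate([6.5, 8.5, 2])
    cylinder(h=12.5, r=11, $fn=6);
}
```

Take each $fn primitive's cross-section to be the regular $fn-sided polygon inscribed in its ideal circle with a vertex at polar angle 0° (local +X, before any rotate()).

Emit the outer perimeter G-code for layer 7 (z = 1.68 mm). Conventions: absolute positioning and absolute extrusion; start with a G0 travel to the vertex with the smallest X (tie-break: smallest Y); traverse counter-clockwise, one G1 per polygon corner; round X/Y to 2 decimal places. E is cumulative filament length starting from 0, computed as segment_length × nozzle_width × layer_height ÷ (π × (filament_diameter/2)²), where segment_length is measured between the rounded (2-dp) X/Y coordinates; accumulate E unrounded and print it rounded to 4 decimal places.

At z = 1.68 mm: the 11.5×18.5 cube contributes its full rectangle; the cylinder at (3.5, 13.5) does not reach this height (z outside [7, 13.5]); the cylinder at (6.5, 8.5) is not intersected at this z (z outside [2, 14.5]); After the difference (first − rest): none of the subtracted shapes is present at this height, so the 11.5×18.5 cube is unchanged — 1 connected region. The outline is a single polygon with 4 vertices. Extrusion per mm of travel: 0.8 × 0.24 / (π × 0.875²) = 0.079824. Accumulating E over each segment gives final E = 4.7895.

G0 X0.00 Y0.00 Z1.68
G1 X11.50 Y0.00 E0.9180
G1 X11.50 Y18.50 E2.3947
G1 X0.00 Y18.50 E3.3127
G1 X0.00 Y0.00 E4.7895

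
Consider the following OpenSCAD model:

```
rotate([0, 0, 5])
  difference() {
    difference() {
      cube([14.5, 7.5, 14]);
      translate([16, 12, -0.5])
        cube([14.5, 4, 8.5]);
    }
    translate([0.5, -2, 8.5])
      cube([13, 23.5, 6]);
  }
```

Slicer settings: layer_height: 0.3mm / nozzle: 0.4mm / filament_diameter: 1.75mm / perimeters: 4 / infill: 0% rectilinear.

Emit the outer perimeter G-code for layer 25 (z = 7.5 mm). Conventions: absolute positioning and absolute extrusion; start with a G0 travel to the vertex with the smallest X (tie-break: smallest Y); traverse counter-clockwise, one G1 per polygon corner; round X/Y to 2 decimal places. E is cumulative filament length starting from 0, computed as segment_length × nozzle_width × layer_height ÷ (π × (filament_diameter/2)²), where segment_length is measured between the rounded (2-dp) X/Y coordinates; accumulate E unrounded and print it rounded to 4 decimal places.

At z = 7.5 mm: the 14.5×7.5 cube contributes its full rectangle; the 14.5×4 cube at (16, 12) contributes its full rectangle; After the difference (first − rest): starting from the 14.5×7.5 cube, the 14.5×4 cube at (16, 12) misses the remaining region (no effect) — 1 connected region; the cube at (0.5, -2) is absent (z outside [8.5, 14.5]); Subtracting the remaining from the first: none of the subtracted shapes is present at this height, so that combined region is unchanged — 1 connected region; (whole slice rotated 5° about Z — lengths, areas and connectivity unchanged). The outline is a single polygon with 4 vertices. Extrusion per mm of travel: 0.4 × 0.3 / (π × 0.875²) = 0.049890. Accumulating E over each segment gives final E = 2.1950.

G0 X-0.65 Y7.47 Z7.50
G1 X0.00 Y0.00 E0.3741
G1 X14.44 Y1.26 E1.0972
G1 X13.79 Y8.74 E1.4718
G1 X-0.65 Y7.47 E2.1950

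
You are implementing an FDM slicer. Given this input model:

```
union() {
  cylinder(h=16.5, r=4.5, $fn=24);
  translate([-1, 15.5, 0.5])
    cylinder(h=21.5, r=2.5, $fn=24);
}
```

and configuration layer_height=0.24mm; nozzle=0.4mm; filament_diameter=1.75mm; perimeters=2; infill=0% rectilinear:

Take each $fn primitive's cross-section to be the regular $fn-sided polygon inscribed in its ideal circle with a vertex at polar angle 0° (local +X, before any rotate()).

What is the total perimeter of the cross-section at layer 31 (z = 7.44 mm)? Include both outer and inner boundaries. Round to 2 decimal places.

43.86 mm

At z = 7.44 mm: the r=4.5 cylinder gives a regular 24-gon of circumradius 4.5 (constant along its height) (perimeter = 2·24·4.500·sin(180°/24) = 28.19 mm); the cylinder at (-1, 15.5): section is a regular 24-gon, circumradius r=2.5 (perimeter = 2·24·2.500·sin(180°/24) = 15.66 mm); Merging all regions: the 2 present regions are separate (no shared area or edge), so areas and boundary lengths simply add and each stays a separate island — boundary = 43.86 mm. Overall, the cross-section has 2 separate islands. Total boundary length (outer) = 43.86 mm.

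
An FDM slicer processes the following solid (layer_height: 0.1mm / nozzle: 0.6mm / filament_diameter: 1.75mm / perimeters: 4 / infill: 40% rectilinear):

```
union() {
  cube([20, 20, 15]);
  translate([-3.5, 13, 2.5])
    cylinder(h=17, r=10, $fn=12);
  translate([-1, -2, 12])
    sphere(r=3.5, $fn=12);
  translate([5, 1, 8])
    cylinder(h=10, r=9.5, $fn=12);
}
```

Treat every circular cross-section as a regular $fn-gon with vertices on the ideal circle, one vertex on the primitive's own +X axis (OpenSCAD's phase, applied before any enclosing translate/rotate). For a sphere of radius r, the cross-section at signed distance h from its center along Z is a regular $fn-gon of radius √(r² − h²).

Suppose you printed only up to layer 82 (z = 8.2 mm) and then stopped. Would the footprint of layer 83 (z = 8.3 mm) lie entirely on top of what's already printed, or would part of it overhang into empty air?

entirely on top

Compare the two slices. At z = 8.2: the cube is present — its section is the full 20×20 rectangle (area 400.00 mm²); the r=10 cylinder at (-3.5, 13) gives a regular 12-gon of circumradius 10 (constant along its height) (area = (12/2)·10.000²·sin(360°/12) = 300.00 mm²); the sphere at (-1, -2) does not reach this height (|z−center|=3.800 > r=3.5); the cylinder at (5, 1): section is a regular 12-gon, circumradius r=9.5 (area = (12/2)·9.500²·sin(360°/12) = 270.75 mm²); Combining (union): the regions partially overlap — summed areas 970.75 mm² minus the doubly-counted overlap 218.72 mm² gives 752.03 mm² — area = 752.03 mm². At z = 8.3: the 20×20 cube contributes its full rectangle (area 400.00 mm²); the r=10 cylinder at (-3.5, 13) gives a regular 12-gon of circumradius 10 (constant along its height) (area = (12/2)·10.000²·sin(360°/12) = 300.00 mm²); the sphere at (-1, -2) is absent (|z−center|=3.700 > r=3.5); the r=9.5 cylinder at (5, 1) gives a regular 12-gon of circumradius 9.5 (constant along its height) (area = (12/2)·9.500²·sin(360°/12) = 270.75 mm²); Merging all regions: the regions partially overlap — summed areas 970.75 mm² minus the doubly-counted overlap 218.72 mm² gives 752.03 mm² — area = 752.03 mm². Checking containment: the cross-section at z = 8.3 is a subset of the cross-section at z = 8.2.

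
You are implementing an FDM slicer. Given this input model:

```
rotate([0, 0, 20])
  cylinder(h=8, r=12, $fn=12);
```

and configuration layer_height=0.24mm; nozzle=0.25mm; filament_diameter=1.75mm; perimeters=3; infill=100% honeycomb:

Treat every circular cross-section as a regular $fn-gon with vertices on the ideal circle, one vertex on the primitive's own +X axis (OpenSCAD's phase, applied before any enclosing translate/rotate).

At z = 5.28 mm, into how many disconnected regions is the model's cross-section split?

At z = 5.28 mm: the r=12 cylinder gives a regular 12-gon of circumradius 12 (constant along its height); (rotated 20° about Z; rotation is an isometry so areas/perimeters/island counts are preserved). The result has 1 disconnected region.

1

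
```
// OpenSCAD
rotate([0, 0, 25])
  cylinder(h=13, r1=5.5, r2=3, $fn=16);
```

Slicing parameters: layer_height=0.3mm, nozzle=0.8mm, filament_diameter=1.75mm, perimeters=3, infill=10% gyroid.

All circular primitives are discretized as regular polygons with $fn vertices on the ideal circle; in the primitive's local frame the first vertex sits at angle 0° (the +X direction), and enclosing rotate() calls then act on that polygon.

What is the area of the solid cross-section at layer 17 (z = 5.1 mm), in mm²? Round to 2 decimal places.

At z = 5.1 mm: the cone contributes a regular 16-gon of circumradius 4.519 (interpolated between r1=5.5 and r2=3 at t=0.392) (area = (16/2)·4.519²·sin(360°/16) = 62.53 mm²); (rotated 25° about Z; rotation is an isometry so areas/perimeters/island counts are preserved). Overall, the cross-section is a single solid region. Net area = 62.53 mm².

62.53 mm²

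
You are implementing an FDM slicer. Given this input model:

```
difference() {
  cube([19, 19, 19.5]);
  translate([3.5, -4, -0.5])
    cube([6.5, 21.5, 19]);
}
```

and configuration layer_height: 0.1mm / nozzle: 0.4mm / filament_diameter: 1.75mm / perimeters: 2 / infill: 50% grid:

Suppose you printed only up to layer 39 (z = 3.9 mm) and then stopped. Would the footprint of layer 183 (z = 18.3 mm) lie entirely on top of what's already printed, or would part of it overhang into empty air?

entirely on top

Compare the two slices. At z = 3.9: the cube is present — its section is the full 19×19 rectangle (area 361.00 mm²); the 6.5×21.5 cube at (3.5, -4) contributes its full rectangle (area 139.75 mm²); Taking the first minus the rest: starting from the 19×19 cube (361.00 mm²), the 6.5×21.5 cube at (3.5, -4) partially overlaps it — only the 113.75 mm² overlap (of its 139.75 mm²) is removed, clipping the outline — area = 247.25 mm². At z = 18.3: the 19×19 cube contributes its full rectangle (area 361.00 mm²); the cube at (3.5, -4) (footprint 6.5×21.5) is included at this height (area 139.75 mm²); Subtracting the remaining from the first: starting from the 19×19 cube (361.00 mm²), the 6.5×21.5 cube at (3.5, -4) partially overlaps it — only the 113.75 mm² overlap (of its 139.75 mm²) is removed, clipping the outline — area = 247.25 mm². Checking containment: the cross-section at z = 18.3 is a subset of the cross-section at z = 3.9.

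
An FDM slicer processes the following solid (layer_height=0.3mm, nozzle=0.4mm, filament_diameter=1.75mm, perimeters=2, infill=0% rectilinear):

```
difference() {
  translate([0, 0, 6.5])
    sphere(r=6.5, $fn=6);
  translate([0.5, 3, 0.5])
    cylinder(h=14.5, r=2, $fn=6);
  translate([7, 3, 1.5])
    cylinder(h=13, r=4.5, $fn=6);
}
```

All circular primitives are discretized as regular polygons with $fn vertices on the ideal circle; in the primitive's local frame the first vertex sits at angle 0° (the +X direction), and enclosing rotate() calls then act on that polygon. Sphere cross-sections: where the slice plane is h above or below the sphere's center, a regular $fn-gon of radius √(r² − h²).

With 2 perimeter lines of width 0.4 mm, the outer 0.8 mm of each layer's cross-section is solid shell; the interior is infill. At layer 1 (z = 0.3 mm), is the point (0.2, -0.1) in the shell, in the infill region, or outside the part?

infill

At z = 0.3 mm: the sphere: section is a regular 6-gon, circumradius = √(r²−h²) = √(6.5²−6.2²) = 1.952; the cylinder at (0.5, 3) is not intersected at this z (z outside [0.5, 15]); the cylinder at (7, 3) does not reach this height (z outside [1.5, 14.5]); After the difference (first − rest): none of the subtracted shapes is present at this height, so the r=6.5 sphere is unchanged — 1 connected region. Overall, the cross-section is a single solid region. The nearest boundary edge runs (0.98, -1.69)→(1.95, 0.00); distance from the point to it = 1.47 mm. The point is inside the cross-section and 1.47 mm from the nearest boundary — more than the 0.8 mm shell width (2 × 0.4), so it's in the infill interior.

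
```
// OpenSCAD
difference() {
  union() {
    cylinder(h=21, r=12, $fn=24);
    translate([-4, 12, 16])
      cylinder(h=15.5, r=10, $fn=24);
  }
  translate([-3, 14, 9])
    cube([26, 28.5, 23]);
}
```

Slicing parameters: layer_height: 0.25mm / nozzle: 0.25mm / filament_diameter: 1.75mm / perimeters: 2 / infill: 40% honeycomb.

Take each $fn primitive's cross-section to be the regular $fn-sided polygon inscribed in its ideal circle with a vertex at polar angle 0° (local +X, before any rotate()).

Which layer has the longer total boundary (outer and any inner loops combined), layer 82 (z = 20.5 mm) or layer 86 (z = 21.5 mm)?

layer 82 (z = 20.5 mm)

Layer 82 (z = 20.5): the cylinder: section is a regular 24-gon, circumradius r=12 (perimeter = 2·24·12.000·sin(180°/24) = 75.18 mm); the r=10 cylinder at (-4, 12) contributes a regular 24-gon of circumradius 10 (perimeter = 2·24·10.000·sin(180°/24) = 62.65 mm); Merging all regions: the regions partially overlap (shared area 114.51 mm²), so the edge portions inside another operand are dropped and the merged outline is re-measured after clipping — boundary = 96.22 mm; the cube at (-3, 14) (footprint 26×28.5) is included at this height (perimeter 109.00 mm); Subtracting the remaining from the first: starting from the result so far, the 26×28.5 cube at (-3, 14) partially overlaps it — only the 49.97 mm² overlap (of its 741.00 mm²) is removed, clipping the outline — boundary = 100.19 mm. So its perimeter = 100.19 mm. Layer 86 (z = 21.5): the cylinder does not reach this height (z outside [0, 21]); the cylinder at (-4, 12): section is a regular 24-gon, circumradius r=10 (perimeter = 2·24·10.000·sin(180°/24) = 62.65 mm); Combining (union): only the r=10 cylinder at (-4, 12) is present, so the union is just that shape — boundary = 62.65 mm; the cube at (-3, 14) is present — its section is the full 26×28.5 rectangle (perimeter 109.00 mm); After the difference (first − rest): starting from the result so far, the 26×28.5 cube at (-3, 14) partially overlaps it — only the 49.97 mm² overlap (of its 741.00 mm²) is removed, clipping the outline — boundary = 66.62 mm. So its perimeter = 66.62 mm. Layer 82 is larger (100.19 vs 66.62 mm).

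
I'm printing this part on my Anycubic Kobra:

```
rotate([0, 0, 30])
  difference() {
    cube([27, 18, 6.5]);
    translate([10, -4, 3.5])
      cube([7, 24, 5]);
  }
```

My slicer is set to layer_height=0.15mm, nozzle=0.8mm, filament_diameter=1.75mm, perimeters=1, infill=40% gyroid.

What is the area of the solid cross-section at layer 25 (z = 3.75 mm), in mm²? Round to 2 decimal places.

360.00 mm²

At z = 3.75 mm: the cube (footprint 27×18) is included at this height (area 486.00 mm²); the cube at (10, -4) is present — its section is the full 7×24 rectangle (area 168.00 mm²); Subtracting the remaining from the first: starting from the 27×18 cube (486.00 mm²), the 7×24 cube at (10, -4) partially overlaps it — only the 126.00 mm² overlap (of its 168.00 mm²) is removed, clipping the outline — area = 360.00 mm²; (whole slice rotated 30° about Z — lengths, areas and connectivity unchanged). Overall, the cross-section has 2 separate islands. Net area = 360.00 mm².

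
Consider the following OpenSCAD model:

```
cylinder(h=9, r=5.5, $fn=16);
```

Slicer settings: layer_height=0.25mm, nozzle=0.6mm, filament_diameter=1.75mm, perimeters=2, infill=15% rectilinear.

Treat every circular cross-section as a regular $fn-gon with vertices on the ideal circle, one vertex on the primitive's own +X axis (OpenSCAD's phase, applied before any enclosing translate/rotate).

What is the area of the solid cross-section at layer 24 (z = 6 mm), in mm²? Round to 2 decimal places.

92.61 mm²

At z = 6 mm: the r=5.5 cylinder contributes a regular 16-gon of circumradius 5.5 (area = (16/2)·5.500²·sin(360°/16) = 92.61 mm²). Overall, the cross-section is a single solid region. Net area = 92.61 mm².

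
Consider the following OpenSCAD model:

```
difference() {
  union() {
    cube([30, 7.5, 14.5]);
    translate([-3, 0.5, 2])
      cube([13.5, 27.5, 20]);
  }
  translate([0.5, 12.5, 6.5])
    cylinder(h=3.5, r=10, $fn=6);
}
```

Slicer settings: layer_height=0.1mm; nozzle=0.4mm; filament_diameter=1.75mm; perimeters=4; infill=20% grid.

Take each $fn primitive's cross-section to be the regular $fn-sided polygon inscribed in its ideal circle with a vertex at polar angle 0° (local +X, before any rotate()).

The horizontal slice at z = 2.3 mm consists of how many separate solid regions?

1

At z = 2.3 mm: the cube is present — its section is the full 30×7.5 rectangle; the 13.5×27.5 cube at (-3, 0.5) contributes its full rectangle; Combining (union): the regions partially overlap (shared area 73.50 mm²), so overlapping operands fuse into one piece — 1 connected region; the cylinder at (0.5, 12.5) is not intersected at this z (z outside [6.5, 10]); After the difference (first − rest): none of the subtracted shapes is present at this height, so that combined region is unchanged — 1 connected region. The result has 1 disconnected region.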